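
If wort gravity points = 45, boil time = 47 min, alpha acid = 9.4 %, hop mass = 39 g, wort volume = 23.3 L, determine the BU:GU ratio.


U = 1.65·0.000125^(GP/1000)·(1−e^(−0.04t))/4.15;  IBU = (α/100)·m·U·1000/V;  BU:GU = IBU/GP
U = 1.65·0.000125^(45/1000)·(1−e^(−0.04·47))/4.15 = 0.2248
IBU = (9.4/100)·39·0.2248·1000/23.3 = 35.3775
BU:GU = 35.3775/45

0.7862


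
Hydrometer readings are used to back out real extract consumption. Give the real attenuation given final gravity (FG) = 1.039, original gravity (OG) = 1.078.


AA = (OG−FG)/(OG−1)·100;  RA = AA·0.8192
AA = (1.078 − 1.039)/(1.078 − 1)·100 = 50.0000
RA = 50.0000·0.8192

40.9600 %


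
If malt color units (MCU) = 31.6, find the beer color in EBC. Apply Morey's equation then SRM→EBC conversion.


SRM = 1.4922·MCU^0.6859;  EBC = SRM·1.97
SRM = 1.4922·31.6^0.6859 = 15.9390
EBC = 15.9390·1.97

31.3999 EBC


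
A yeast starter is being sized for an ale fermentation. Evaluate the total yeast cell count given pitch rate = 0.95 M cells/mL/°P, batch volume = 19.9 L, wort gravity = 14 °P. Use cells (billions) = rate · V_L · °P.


cells = 0.95 · 19.9 · 14

264.6700 billion cells


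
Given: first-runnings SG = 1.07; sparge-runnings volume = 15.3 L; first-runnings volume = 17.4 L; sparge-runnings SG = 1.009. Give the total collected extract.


total = Σ (SG_i − 1)·1000·V_i
first = (1.07 − 1)·1000·17.4 = 1218.0000
sparge = (1.009 − 1)·1000·15.3 = 137.7000
total = 1218.0000 + 137.7000

1355.7000 gravity·L


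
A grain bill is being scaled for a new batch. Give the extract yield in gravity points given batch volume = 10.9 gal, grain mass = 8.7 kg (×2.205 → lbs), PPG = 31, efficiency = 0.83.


points = lbs × PPG × eff / vol
lbs = 8.7 × 2.205 = 19.1835
points = 19.1835 × 31 × 0.83 / 10.9

45.2836 points


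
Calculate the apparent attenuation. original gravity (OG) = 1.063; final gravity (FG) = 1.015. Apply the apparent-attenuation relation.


AA = (OG − FG)/(OG − 1) · 100
AA = (1.063 − 1.015)/(1.063 − 1) · 100

76.1905 %


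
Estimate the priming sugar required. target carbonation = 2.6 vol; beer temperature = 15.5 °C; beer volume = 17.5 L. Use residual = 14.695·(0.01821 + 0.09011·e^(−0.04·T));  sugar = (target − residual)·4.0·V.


residual = 14.695·(0.01821 + 0.09011·e^(−0.04·15.5)) = 0.9799
sugar = (2.6 − 0.9799)·4.0·17.5

113.4053 g


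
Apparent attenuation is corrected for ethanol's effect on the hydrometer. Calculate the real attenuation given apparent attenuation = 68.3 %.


RA = AA · 0.8192
RA = 68.3 · 0.8192

55.9514 %


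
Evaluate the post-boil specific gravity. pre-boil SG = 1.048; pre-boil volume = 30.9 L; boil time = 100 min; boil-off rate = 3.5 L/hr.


V_post = V_pre − rate·(t/60);  SG_post = 1 + (SG_pre−1)·V_pre/V_post
V_post = 30.9 − 3.5·(100/60) = 25.0667
SG_post = 1 + (1.048 − 1)·30.9/25.0667

1.0592


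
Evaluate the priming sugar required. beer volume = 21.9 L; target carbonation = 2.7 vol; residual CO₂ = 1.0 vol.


sugar = (target − residual)·4.0·V
sugar = (2.7 − 1.0)·4.0·21.9

148.9200 g


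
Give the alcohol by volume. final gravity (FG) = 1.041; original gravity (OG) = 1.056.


ABV = (OG − FG) · 131.25
ABV = (1.056 − 1.041) · 131.25

1.9688 % ABV


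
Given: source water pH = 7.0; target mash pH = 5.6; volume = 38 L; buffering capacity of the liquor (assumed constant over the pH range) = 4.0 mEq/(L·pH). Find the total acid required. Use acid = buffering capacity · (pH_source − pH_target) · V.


acid = 4.0 · (7.0 − 5.6) · 38

212.8000 mEq


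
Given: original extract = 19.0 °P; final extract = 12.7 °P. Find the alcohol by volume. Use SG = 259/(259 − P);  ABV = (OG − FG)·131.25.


OG = 259/(259 − 19.0) = 1.0792
FG = 259/(259 − 12.7) = 1.0516
ABV = (1.0792 − 1.0516)·131.25

3.6230 % ABV


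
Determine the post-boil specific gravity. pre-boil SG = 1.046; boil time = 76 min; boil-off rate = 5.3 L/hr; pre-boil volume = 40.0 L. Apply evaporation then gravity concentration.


V_post = V_pre − rate·(t/60);  SG_post = 1 + (SG_pre−1)·V_pre/V_post
V_post = 40.0 − 5.3·(76/60) = 33.2867
SG_post = 1 + (1.046 − 1)·40.0/33.2867

1.0553


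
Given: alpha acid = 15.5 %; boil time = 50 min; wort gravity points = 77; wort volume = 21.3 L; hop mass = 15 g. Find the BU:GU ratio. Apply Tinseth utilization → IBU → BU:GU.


U = 1.65·0.000125^(GP/1000)·(1−e^(−0.04t))/4.15;  IBU = (α/100)·m·U·1000/V;  BU:GU = IBU/GP
U = 1.65·0.000125^(77/1000)·(1−e^(−0.04·50))/4.15 = 0.1721
IBU = (15.5/100)·15·0.1721·1000/21.3 = 18.7840
BU:GU = 18.7840/77

0.2439


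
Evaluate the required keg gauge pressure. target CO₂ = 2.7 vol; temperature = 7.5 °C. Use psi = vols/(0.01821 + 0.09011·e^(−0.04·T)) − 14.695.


psi = 2.7/(0.01821 + 0.09011·e^(−0.04·7.5)) − 14.695

17.0827 psi


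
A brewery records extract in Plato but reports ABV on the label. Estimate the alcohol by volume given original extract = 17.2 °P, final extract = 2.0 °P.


SG = 259/(259 − P);  ABV = (OG − FG)·131.25
OG = 259/(259 − 17.2) = 1.0711
FG = 259/(259 − 2.0) = 1.0078
ABV = (1.0711 − 1.0078)·131.25

8.3148 % ABV


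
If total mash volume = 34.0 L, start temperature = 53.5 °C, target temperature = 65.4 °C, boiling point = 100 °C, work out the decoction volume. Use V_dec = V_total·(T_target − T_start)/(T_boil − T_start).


V_dec = 34.0·(65.4 − 53.5)/(100 − 53.5)

8.7011 L


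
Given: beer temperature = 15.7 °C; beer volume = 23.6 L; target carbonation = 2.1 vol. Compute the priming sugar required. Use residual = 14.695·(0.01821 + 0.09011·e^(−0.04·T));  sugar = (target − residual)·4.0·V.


residual = 14.695·(0.01821 + 0.09011·e^(−0.04·15.7)) = 0.9742
sugar = (2.1 − 0.9742)·4.0·23.6

106.2710 g


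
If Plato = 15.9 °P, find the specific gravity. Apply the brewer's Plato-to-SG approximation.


SG = 259/(259 − P)
SG = 259/(259 − 15.9)

1.0654


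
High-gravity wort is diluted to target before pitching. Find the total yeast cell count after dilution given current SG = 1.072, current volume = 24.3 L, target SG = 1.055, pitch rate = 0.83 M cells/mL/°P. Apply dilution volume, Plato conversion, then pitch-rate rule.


V_w = V·((SG_c−1)/(SG_t−1)−1);  °P = 259 − 259/SG_t;  cells = rate·(V+V_w)·°P
V_w = 24.3·((1.072−1)/(1.055−1)−1) = 7.5109
V_final = 24.3 + 7.5109 = 31.8109
°P = 259 − 259/1.055 = 13.5024
cells = 0.83·31.8109·13.5024

356.5038 billion cells


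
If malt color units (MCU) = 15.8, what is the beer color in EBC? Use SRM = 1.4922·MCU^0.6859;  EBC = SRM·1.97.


SRM = 1.4922·15.8^0.6859 = 9.9080
EBC = 9.9080·1.97

19.5188 EBC


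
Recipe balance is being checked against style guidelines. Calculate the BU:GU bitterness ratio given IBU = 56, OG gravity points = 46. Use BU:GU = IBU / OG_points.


BU:GU = 56 / 46

1.2174


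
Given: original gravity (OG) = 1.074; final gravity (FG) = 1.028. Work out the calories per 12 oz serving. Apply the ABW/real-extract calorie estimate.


ABW = (OG−FG)·131.25·0.79/FG;  °P = 259 − 259/SG (for OG→OE and FG→AE);  RE = 0.1808·OE + 0.8192·AE;  Cal = (6.9·ABW + 4·(RE−0.1))·FG·3.55
ABW = (1.074 − 1.028)·131.25·0.79/1.028 = 4.6397
OE = 259 − 259/1.074 = 17.8454 °P
AE = 259 − 259/1.028 = 7.0545 °P
RE = 0.1808·17.8454 + 0.8192·7.0545 = 9.0055 °P
Cal = (6.9·4.6397 + 4·(9.0055−0.1))·1.028·3.55

246.8306 kcal


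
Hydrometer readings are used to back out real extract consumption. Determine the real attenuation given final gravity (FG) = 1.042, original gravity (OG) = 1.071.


AA = (OG−FG)/(OG−1)·100;  RA = AA·0.8192
AA = (1.071 − 1.042)/(1.071 − 1)·100 = 40.8451
RA = 40.8451·0.8192

33.4603 %


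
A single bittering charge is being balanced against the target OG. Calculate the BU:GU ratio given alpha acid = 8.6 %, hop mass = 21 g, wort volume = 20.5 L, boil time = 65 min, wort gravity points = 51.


U = 1.65·0.000125^(GP/1000)·(1−e^(−0.04t))/4.15;  IBU = (α/100)·m·U·1000/V;  BU:GU = IBU/GP
U = 1.65·0.000125^(51/1000)·(1−e^(−0.04·65))/4.15 = 0.2327
IBU = (8.6/100)·21·0.2327·1000/20.5 = 20.5033
BU:GU = 20.5033/51

0.4020


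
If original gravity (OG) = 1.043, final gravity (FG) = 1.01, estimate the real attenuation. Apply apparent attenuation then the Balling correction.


AA = (OG−FG)/(OG−1)·100;  RA = AA·0.8192
AA = (1.043 − 1.01)/(1.043 − 1)·100 = 76.7442
RA = 76.7442·0.8192

62.8688 %


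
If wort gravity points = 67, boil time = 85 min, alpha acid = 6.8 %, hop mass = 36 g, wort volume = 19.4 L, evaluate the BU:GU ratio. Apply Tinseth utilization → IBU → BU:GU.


U = 1.65·0.000125^(GP/1000)·(1−e^(−0.04t))/4.15;  IBU = (α/100)·m·U·1000/V;  BU:GU = IBU/GP
U = 1.65·0.000125^(67/1000)·(1−e^(−0.04·85))/4.15 = 0.2105
IBU = (6.8/100)·36·0.2105·1000/19.4 = 26.5581
BU:GU = 26.5581/67

0.3964


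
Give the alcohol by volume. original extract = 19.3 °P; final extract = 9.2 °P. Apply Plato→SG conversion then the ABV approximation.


SG = 259/(259 − P);  ABV = (OG − FG)·131.25
OG = 259/(259 − 19.3) = 1.0805
FG = 259/(259 − 9.2) = 1.0368
ABV = (1.0805 − 1.0368)·131.25

5.7340 % ABV


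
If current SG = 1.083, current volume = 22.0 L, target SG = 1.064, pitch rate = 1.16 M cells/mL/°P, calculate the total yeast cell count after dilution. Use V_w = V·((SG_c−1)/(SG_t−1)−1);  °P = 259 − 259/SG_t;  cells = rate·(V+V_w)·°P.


V_w = 22.0·((1.083−1)/(1.064−1)−1) = 6.5312
V_final = 22.0 + 6.5312 = 28.5312
°P = 259 − 259/1.064 = 15.5789
cells = 1.16·28.5312·15.5789

515.6047 billion cells


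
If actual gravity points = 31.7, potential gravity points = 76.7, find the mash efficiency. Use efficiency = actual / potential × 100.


efficiency = 31.7 / 76.7 × 100

41.3299 %


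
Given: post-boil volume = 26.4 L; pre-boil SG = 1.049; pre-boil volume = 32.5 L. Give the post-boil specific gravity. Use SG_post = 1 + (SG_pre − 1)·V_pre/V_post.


pts_pre = (1.049 − 1)·1000 = 49.0000
pts_post = 49.0000·32.5/26.4 = 60.3220
SG_post = 1 + 60.3220/1000

1.0603


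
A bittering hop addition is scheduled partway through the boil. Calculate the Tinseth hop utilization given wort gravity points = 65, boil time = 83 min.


U = 1.65·0.000125^(GP/1000) · (1 − e^(−0.04·t))/4.15
bigness = 1.65·0.000125^(65/1000) = 0.9200
boil_factor = (1 − e^(−0.04·83))/4.15 = 0.2323
U = 0.9200 · 0.2323

0.2137


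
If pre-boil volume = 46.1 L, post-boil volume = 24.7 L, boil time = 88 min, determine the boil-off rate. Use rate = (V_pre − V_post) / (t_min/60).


rate = (46.1 − 24.7) / (88/60)

14.5909 L/hr


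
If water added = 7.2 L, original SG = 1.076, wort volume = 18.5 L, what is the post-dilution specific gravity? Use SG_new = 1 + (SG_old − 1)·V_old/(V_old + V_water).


pts = (1.076 − 1)·1000·18.5/(18.5 + 7.2) = 54.7082
SG_new = 1 + 54.7082/1000

1.0547


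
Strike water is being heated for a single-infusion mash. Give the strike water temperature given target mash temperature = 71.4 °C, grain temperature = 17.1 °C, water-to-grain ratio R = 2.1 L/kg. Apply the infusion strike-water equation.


T_strike = (0.41/R)·(T_mash − T_grain) + T_mash
T_strike = (0.41/2.1)·(71.4 − 17.1) + 71.4

82.0014 °C


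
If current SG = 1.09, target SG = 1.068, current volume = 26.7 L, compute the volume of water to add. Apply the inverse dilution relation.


V_water = V·((SG_curr − 1)/(SG_target − 1) − 1)
V_water = 26.7·((1.09 − 1)/(1.068 − 1) − 1)

8.6382 L


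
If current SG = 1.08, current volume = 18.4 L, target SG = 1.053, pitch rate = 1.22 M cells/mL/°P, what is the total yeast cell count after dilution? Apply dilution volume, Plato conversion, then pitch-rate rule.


V_w = V·((SG_c−1)/(SG_t−1)−1);  °P = 259 − 259/SG_t;  cells = rate·(V+V_w)·°P
V_w = 18.4·((1.08−1)/(1.053−1)−1) = 9.3736
V_final = 18.4 + 9.3736 = 27.7736
°P = 259 − 259/1.053 = 13.0361
cells = 1.22·27.7736·13.0361

441.7118 billion cells


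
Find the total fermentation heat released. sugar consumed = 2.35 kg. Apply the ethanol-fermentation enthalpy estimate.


Q = m_sugar · 590 kJ/kg
Q = 2.35 · 590

1386.5000 kJ


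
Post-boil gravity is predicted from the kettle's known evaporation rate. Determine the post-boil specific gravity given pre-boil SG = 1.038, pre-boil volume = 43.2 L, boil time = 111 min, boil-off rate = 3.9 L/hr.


V_post = V_pre − rate·(t/60);  SG_post = 1 + (SG_pre−1)·V_pre/V_post
V_post = 43.2 − 3.9·(111/60) = 35.9850
SG_post = 1 + (1.038 − 1)·43.2/35.9850

1.0456


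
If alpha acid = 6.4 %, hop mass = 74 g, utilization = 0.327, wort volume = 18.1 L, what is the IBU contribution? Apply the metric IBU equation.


IBU = (α/100)·mass·U·1000 / V
IBU = (6.4/100)·74·0.327·1000 / 18.1

85.5620 IBU


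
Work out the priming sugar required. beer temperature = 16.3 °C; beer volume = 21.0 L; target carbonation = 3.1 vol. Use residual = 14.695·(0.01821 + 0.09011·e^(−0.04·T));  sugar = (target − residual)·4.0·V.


residual = 14.695·(0.01821 + 0.09011·e^(−0.04·16.3)) = 0.9575
sugar = (3.1 − 0.9575)·4.0·21.0

179.9708 g


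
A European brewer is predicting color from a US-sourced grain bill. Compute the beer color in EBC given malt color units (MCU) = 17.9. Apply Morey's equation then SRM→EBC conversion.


SRM = 1.4922·MCU^0.6859;  EBC = SRM·1.97
SRM = 1.4922·17.9^0.6859 = 10.7934
EBC = 10.7934·1.97

21.2630 EBC


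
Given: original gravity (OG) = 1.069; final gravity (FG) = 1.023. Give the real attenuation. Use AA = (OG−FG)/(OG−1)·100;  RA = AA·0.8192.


AA = (1.069 − 1.023)/(1.069 − 1)·100 = 66.6667
RA = 66.6667·0.8192

54.6133 %


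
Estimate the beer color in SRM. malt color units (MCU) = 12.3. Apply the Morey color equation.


SRM = 1.4922 · MCU^0.6859
SRM = 1.4922 · 12.3^0.6859

8.3444 SRM


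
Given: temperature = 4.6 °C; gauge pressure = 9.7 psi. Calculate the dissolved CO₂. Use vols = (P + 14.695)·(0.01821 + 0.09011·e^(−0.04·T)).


vols = (9.7 + 14.695)·(0.01821 + 0.09011·e^(−0.04·4.6))

2.2730 volumes


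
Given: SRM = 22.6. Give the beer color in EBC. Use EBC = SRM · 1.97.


EBC = 22.6 · 1.97

44.5220 EBC


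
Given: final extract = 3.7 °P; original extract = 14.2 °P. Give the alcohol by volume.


SG = 259/(259 − P);  ABV = (OG − FG)·131.25
OG = 259/(259 − 14.2) = 1.0580
FG = 259/(259 − 3.7) = 1.0145
ABV = (1.0580 − 1.0145)·131.25

5.7112 % ABV


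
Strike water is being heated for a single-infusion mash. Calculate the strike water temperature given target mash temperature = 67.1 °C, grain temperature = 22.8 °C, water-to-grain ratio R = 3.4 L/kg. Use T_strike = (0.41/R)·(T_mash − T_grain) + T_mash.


T_strike = (0.41/3.4)·(67.1 − 22.8) + 67.1

72.4421 °C


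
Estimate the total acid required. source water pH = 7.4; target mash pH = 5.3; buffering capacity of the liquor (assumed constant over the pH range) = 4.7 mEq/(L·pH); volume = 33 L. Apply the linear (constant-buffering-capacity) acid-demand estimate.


acid = buffering capacity · (pH_source − pH_target) · V
acid = 4.7 · (7.4 − 5.3) · 33

325.7100 mEq


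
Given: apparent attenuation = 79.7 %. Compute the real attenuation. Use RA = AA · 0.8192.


RA = 79.7 · 0.8192

65.2902 %


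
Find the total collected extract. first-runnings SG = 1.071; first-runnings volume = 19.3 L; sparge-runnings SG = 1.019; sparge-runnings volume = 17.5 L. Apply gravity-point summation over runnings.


total = Σ (SG_i − 1)·1000·V_i
first = (1.071 − 1)·1000·19.3 = 1370.3000
sparge = (1.019 − 1)·1000·17.5 = 332.5000
total = 1370.3000 + 332.5000

1702.8000 gravity·L


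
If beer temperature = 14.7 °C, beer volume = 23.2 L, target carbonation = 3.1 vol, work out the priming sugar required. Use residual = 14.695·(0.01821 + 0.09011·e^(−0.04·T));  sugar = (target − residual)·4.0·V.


residual = 14.695·(0.01821 + 0.09011·e^(−0.04·14.7)) = 1.0031
sugar = (3.1 − 1.0031)·4.0·23.2

194.5935 g


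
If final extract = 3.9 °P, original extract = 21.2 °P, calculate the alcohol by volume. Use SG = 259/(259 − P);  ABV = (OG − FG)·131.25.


OG = 259/(259 − 21.2) = 1.0892
FG = 259/(259 − 3.9) = 1.0153
ABV = (1.0892 − 1.0153)·131.25

9.6944 % ABV


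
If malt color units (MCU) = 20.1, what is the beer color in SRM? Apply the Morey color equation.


SRM = 1.4922 · MCU^0.6859
SRM = 1.4922 · 20.1^0.6859

11.6866 SRM


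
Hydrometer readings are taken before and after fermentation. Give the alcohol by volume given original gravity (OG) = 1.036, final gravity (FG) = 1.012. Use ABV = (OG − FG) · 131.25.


ABV = (1.036 − 1.012) · 131.25

3.1500 % ABV


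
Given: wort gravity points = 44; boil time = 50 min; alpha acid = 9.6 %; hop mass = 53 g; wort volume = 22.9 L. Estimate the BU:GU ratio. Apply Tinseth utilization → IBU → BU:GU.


U = 1.65·0.000125^(GP/1000)·(1−e^(−0.04t))/4.15;  IBU = (α/100)·m·U·1000/V;  BU:GU = IBU/GP
U = 1.65·0.000125^(44/1000)·(1−e^(−0.04·50))/4.15 = 0.2315
IBU = (9.6/100)·53·0.2315·1000/22.9 = 51.4351
BU:GU = 51.4351/44

1.1690


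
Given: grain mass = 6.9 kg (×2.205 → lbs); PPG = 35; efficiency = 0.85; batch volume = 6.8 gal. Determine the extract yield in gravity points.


points = lbs × PPG × eff / vol
lbs = 6.9 × 2.205 = 15.2145
points = 15.2145 × 35 × 0.85 / 6.8

66.5634 points


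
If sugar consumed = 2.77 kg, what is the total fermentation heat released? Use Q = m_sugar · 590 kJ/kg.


Q = 2.77 · 590

1634.3000 kJ


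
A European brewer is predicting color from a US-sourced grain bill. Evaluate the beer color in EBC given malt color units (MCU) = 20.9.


SRM = 1.4922·MCU^0.6859;  EBC = SRM·1.97
SRM = 1.4922·20.9^0.6859 = 12.0037
EBC = 12.0037·1.97

23.6473 EBC


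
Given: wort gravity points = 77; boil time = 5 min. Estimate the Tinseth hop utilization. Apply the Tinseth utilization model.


U = 1.65·0.000125^(GP/1000) · (1 − e^(−0.04·t))/4.15
bigness = 1.65·0.000125^(77/1000) = 0.8259
boil_factor = (1 − e^(−0.04·5))/4.15 = 0.0437
U = 0.8259 · 0.0437

0.0361


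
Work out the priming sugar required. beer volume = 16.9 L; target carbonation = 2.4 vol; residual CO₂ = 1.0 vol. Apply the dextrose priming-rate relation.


sugar = (target − residual)·4.0·V
sugar = (2.4 − 1.0)·4.0·16.9

94.6400 g


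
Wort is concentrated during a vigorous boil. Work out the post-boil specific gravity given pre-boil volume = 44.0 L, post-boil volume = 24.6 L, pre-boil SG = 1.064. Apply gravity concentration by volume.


SG_post = 1 + (SG_pre − 1)·V_pre/V_post
pts_pre = (1.064 − 1)·1000 = 64.0000
pts_post = 64.0000·44.0/24.6 = 114.4715
SG_post = 1 + 114.4715/1000

1.1145


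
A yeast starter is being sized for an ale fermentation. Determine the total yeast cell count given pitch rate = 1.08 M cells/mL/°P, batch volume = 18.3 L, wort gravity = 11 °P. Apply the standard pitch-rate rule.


cells (billions) = rate · V_L · °P
cells = 1.08 · 18.3 · 11

217.4040 billion cells


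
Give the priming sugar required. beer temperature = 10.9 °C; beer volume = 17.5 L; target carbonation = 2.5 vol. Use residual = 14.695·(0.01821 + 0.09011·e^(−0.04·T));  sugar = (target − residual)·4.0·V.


residual = 14.695·(0.01821 + 0.09011·e^(−0.04·10.9)) = 1.1238
sugar = (2.5 − 1.1238)·4.0·17.5

96.3322 g


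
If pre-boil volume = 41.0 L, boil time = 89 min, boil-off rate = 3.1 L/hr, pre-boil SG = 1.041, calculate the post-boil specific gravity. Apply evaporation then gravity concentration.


V_post = V_pre − rate·(t/60);  SG_post = 1 + (SG_pre−1)·V_pre/V_post
V_post = 41.0 − 3.1·(89/60) = 36.4017
SG_post = 1 + (1.041 − 1)·41.0/36.4017

1.0462


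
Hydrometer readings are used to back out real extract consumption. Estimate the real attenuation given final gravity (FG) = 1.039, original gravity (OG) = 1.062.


AA = (OG−FG)/(OG−1)·100;  RA = AA·0.8192
AA = (1.062 − 1.039)/(1.062 − 1)·100 = 37.0968
RA = 37.0968·0.8192

30.3897 %


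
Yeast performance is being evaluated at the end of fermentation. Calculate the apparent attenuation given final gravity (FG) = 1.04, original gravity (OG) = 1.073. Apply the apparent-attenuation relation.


AA = (OG − FG)/(OG − 1) · 100
AA = (1.073 − 1.04)/(1.073 − 1) · 100

45.2055 %


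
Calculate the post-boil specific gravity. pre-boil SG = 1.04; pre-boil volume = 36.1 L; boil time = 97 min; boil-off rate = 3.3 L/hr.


V_post = V_pre − rate·(t/60);  SG_post = 1 + (SG_pre−1)·V_pre/V_post
V_post = 36.1 − 3.3·(97/60) = 30.7650
SG_post = 1 + (1.04 − 1)·36.1/30.7650

1.0469


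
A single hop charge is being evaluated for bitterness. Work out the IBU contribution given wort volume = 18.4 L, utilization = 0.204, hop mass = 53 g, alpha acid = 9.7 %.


IBU = (α/100)·mass·U·1000 / V
IBU = (9.7/100)·53·0.204·1000 / 18.4

56.9980 IBU


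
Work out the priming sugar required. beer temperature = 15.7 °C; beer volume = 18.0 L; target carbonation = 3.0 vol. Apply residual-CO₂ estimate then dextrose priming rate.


residual = 14.695·(0.01821 + 0.09011·e^(−0.04·T));  sugar = (target − residual)·4.0·V
residual = 14.695·(0.01821 + 0.09011·e^(−0.04·15.7)) = 0.9742
sugar = (3.0 − 0.9742)·4.0·18.0

145.8541 g


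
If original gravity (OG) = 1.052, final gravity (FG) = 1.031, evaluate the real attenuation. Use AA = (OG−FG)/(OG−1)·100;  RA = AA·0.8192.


AA = (1.052 − 1.031)/(1.052 − 1)·100 = 40.3846
RA = 40.3846·0.8192

33.0831 %


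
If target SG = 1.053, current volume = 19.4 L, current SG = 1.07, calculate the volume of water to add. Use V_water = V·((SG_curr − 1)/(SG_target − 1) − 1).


V_water = 19.4·((1.07 − 1)/(1.053 − 1) − 1)

6.2226 L


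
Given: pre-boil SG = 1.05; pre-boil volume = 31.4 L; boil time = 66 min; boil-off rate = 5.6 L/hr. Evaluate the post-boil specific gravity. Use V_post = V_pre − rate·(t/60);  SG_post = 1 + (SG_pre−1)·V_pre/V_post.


V_post = 31.4 − 5.6·(66/60) = 25.2400
SG_post = 1 + (1.05 − 1)·31.4/25.2400

1.0622


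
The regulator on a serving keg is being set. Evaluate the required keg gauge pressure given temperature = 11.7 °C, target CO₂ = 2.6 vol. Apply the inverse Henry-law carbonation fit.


psi = vols/(0.01821 + 0.09011·e^(−0.04·T)) − 14.695
psi = 2.6/(0.01821 + 0.09011·e^(−0.04·11.7)) − 14.695

20.1381 psi


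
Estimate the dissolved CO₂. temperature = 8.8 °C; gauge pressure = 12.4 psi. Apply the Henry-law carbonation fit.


vols = (P + 14.695)·(0.01821 + 0.09011·e^(−0.04·T))
vols = (12.4 + 14.695)·(0.01821 + 0.09011·e^(−0.04·8.8))

2.2105 volumes


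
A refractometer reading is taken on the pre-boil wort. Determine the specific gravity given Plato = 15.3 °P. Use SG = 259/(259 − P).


SG = 259/(259 − 15.3)

1.0628


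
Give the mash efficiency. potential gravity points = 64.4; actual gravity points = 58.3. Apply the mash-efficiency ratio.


efficiency = actual / potential × 100
efficiency = 58.3 / 64.4 × 100

90.5280 %


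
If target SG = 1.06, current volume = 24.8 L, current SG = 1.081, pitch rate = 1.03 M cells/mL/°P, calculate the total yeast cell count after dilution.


V_w = V·((SG_c−1)/(SG_t−1)−1);  °P = 259 − 259/SG_t;  cells = rate·(V+V_w)·°P
V_w = 24.8·((1.081−1)/(1.06−1)−1) = 8.6800
V_final = 24.8 + 8.6800 = 33.4800
°P = 259 − 259/1.06 = 14.6604
cells = 1.03·33.4800·14.6604

505.5543 billion cells


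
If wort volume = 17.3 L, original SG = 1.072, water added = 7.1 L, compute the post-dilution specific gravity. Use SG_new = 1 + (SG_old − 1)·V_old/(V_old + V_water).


pts = (1.072 − 1)·1000·17.3/(17.3 + 7.1) = 51.0492
SG_new = 1 + 51.0492/1000

1.0510


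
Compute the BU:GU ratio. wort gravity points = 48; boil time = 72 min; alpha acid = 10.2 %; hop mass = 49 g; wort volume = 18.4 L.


U = 1.65·0.000125^(GP/1000)·(1−e^(−0.04t))/4.15;  IBU = (α/100)·m·U·1000/V;  BU:GU = IBU/GP
U = 1.65·0.000125^(48/1000)·(1−e^(−0.04·72))/4.15 = 0.2438
IBU = (10.2/100)·49·0.2438·1000/18.4 = 66.2180
BU:GU = 66.2180/48

1.3795


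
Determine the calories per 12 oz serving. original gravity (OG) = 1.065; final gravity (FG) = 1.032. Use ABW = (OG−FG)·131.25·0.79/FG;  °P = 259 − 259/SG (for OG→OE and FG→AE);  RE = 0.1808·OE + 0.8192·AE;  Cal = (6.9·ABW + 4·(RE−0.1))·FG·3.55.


ABW = (1.065 − 1.032)·131.25·0.79/1.032 = 3.3156
OE = 259 − 259/1.065 = 15.8075 °P
AE = 259 − 259/1.032 = 8.0310 °P
RE = 0.1808·15.8075 + 0.8192·8.0310 = 9.4370 °P
Cal = (6.9·3.3156 + 4·(9.4370−0.1))·1.032·3.55

220.6424 kcal


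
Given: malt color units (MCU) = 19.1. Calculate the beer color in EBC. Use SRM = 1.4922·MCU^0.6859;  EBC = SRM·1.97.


SRM = 1.4922·19.1^0.6859 = 11.2846
EBC = 11.2846·1.97

22.2307 EBC


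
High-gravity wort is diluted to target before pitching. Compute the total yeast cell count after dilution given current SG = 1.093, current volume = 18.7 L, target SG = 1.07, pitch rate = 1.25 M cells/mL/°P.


V_w = V·((SG_c−1)/(SG_t−1)−1);  °P = 259 − 259/SG_t;  cells = rate·(V+V_w)·°P
V_w = 18.7·((1.093−1)/(1.07−1)−1) = 6.1443
V_final = 18.7 + 6.1443 = 24.8443
°P = 259 − 259/1.07 = 16.9439
cells = 1.25·24.8443·16.9439

526.1996 billion cells


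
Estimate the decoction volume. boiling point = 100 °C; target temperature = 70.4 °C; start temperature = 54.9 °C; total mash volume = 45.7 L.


V_dec = V_total·(T_target − T_start)/(T_boil − T_start)
V_dec = 45.7·(70.4 − 54.9)/(100 − 54.9)

15.7062 L


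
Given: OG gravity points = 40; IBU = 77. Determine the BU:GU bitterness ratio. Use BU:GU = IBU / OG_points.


BU:GU = 77 / 40

1.9250


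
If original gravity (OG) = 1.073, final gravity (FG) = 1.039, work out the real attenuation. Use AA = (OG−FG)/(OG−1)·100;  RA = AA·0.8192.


AA = (1.073 − 1.039)/(1.073 − 1)·100 = 46.5753
RA = 46.5753·0.8192

38.1545 %


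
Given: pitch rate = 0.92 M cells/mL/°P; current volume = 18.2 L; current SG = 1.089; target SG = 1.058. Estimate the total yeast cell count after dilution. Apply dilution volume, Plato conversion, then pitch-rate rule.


V_w = V·((SG_c−1)/(SG_t−1)−1);  °P = 259 − 259/SG_t;  cells = rate·(V+V_w)·°P
V_w = 18.2·((1.089−1)/(1.058−1)−1) = 9.7276
V_final = 18.2 + 9.7276 = 27.9276
°P = 259 − 259/1.058 = 14.1985
cells = 0.92·27.9276·14.1985

364.8071 billion cells


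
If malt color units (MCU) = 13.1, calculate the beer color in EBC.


SRM = 1.4922·MCU^0.6859;  EBC = SRM·1.97
SRM = 1.4922·13.1^0.6859 = 8.7129
EBC = 8.7129·1.97

17.1644 EBC


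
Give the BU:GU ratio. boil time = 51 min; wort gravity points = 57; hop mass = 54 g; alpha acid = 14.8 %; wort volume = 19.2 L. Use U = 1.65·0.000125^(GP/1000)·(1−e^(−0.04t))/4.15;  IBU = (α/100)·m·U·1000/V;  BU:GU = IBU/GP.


U = 1.65·0.000125^(57/1000)·(1−e^(−0.04·51))/4.15 = 0.2072
IBU = (14.8/100)·54·0.2072·1000/19.2 = 86.2619
BU:GU = 86.2619/57

1.5134


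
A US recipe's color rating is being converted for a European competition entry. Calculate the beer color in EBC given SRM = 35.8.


EBC = SRM · 1.97
EBC = 35.8 · 1.97

70.5260 EBC


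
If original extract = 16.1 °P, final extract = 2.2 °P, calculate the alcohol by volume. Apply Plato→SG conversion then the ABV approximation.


SG = 259/(259 − P);  ABV = (OG − FG)·131.25
OG = 259/(259 − 16.1) = 1.0663
FG = 259/(259 − 2.2) = 1.0086
ABV = (1.0663 − 1.0086)·131.25

7.5752 % ABV


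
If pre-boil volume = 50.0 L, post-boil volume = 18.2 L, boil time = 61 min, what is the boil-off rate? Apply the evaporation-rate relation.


rate = (V_pre − V_post) / (t_min/60)
rate = (50.0 − 18.2) / (61/60)

31.2787 L/hr


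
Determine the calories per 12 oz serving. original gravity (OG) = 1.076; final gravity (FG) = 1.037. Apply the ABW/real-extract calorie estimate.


ABW = (OG−FG)·131.25·0.79/FG;  °P = 259 − 259/SG (for OG→OE and FG→AE);  RE = 0.1808·OE + 0.8192·AE;  Cal = (6.9·ABW + 4·(RE−0.1))·FG·3.55
ABW = (1.076 − 1.037)·131.25·0.79/1.037 = 3.8995
OE = 259 − 259/1.076 = 18.2937 °P
AE = 259 − 259/1.037 = 9.2411 °P
RE = 0.1808·18.2937 + 0.8192·9.2411 = 10.8778 °P
Cal = (6.9·3.8995 + 4·(10.8778−0.1))·1.037·3.55

257.7605 kcal


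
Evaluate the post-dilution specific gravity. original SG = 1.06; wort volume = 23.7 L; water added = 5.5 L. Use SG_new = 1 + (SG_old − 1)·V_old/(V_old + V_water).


pts = (1.06 − 1)·1000·23.7/(23.7 + 5.5) = 48.6986
SG_new = 1 + 48.6986/1000

1.0487


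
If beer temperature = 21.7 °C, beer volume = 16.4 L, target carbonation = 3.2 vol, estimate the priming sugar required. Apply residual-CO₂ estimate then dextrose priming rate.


residual = 14.695·(0.01821 + 0.09011·e^(−0.04·T));  sugar = (target − residual)·4.0·V
residual = 14.695·(0.01821 + 0.09011·e^(−0.04·21.7)) = 0.8235
sugar = (3.2 − 0.8235)·4.0·16.4

155.9005 g


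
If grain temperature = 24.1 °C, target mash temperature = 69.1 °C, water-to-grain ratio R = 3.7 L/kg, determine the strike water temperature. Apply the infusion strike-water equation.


T_strike = (0.41/R)·(T_mash − T_grain) + T_mash
T_strike = (0.41/3.7)·(69.1 − 24.1) + 69.1

74.0865 °C


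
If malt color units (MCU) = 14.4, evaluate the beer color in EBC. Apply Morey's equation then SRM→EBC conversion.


SRM = 1.4922·MCU^0.6859;  EBC = SRM·1.97
SRM = 1.4922·14.4^0.6859 = 9.2971
EBC = 9.2971·1.97

18.3153 EBC


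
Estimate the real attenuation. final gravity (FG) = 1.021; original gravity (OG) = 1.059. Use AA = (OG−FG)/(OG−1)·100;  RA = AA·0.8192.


AA = (1.059 − 1.021)/(1.059 − 1)·100 = 64.4068
RA = 64.4068·0.8192

52.7620 %


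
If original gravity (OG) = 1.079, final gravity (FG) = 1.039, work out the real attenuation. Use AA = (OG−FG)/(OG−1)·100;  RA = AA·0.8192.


AA = (1.079 − 1.039)/(1.079 − 1)·100 = 50.6329
RA = 50.6329·0.8192

41.4785 %


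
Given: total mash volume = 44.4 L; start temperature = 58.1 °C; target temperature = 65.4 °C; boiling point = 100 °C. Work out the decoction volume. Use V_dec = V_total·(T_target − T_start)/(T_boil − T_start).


V_dec = 44.4·(65.4 − 58.1)/(100 − 58.1)

7.7356 L


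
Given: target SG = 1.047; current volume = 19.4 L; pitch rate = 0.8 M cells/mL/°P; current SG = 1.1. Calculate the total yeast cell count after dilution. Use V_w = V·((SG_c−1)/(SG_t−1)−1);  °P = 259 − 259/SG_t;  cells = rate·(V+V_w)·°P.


V_w = 19.4·((1.1−1)/(1.047−1)−1) = 21.8766
V_final = 19.4 + 21.8766 = 41.2766
°P = 259 − 259/1.047 = 11.6266
cells = 0.8·41.2766·11.6266

383.9236 billion cells


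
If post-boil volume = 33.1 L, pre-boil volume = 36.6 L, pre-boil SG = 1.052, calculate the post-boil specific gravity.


SG_post = 1 + (SG_pre − 1)·V_pre/V_post
pts_pre = (1.052 − 1)·1000 = 52.0000
pts_post = 52.0000·36.6/33.1 = 57.4985
SG_post = 1 + 57.4985/1000

1.0575


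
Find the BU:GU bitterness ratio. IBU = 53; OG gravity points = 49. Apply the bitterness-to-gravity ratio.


BU:GU = IBU / OG_points
BU:GU = 53 / 49

1.0816


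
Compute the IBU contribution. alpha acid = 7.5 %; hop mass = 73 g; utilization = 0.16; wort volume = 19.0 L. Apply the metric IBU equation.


IBU = (α/100)·mass·U·1000 / V
IBU = (7.5/100)·73·0.16·1000 / 19.0

46.1053 IBU


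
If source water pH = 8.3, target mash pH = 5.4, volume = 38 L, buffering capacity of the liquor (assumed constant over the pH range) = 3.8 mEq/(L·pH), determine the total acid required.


acid = buffering capacity · (pH_source − pH_target) · V
acid = 3.8 · (8.3 − 5.4) · 38

418.7600 mEq


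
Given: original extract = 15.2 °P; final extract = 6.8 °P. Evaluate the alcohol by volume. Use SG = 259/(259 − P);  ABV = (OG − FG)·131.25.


OG = 259/(259 − 15.2) = 1.0623
FG = 259/(259 − 6.8) = 1.0270
ABV = (1.0623 − 1.0270)·131.25

4.6441 % ABV


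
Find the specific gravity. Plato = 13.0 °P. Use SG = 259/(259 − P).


SG = 259/(259 − 13.0)

1.0528


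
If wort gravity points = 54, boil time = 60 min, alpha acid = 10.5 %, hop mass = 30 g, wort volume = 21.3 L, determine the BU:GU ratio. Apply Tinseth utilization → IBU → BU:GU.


U = 1.65·0.000125^(GP/1000)·(1−e^(−0.04t))/4.15;  IBU = (α/100)·m·U·1000/V;  BU:GU = IBU/GP
U = 1.65·0.000125^(54/1000)·(1−e^(−0.04·60))/4.15 = 0.2225
IBU = (10.5/100)·30·0.2225·1000/21.3 = 32.9078
BU:GU = 32.9078/54

0.6094


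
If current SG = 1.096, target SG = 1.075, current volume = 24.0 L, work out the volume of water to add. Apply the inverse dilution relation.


V_water = V·((SG_curr − 1)/(SG_target − 1) − 1)
V_water = 24.0·((1.096 − 1)/(1.075 − 1) − 1)

6.7200 L


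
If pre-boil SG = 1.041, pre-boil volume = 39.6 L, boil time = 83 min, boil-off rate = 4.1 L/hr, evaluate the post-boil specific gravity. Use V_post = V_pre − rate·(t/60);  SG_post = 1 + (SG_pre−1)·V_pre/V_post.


V_post = 39.6 − 4.1·(83/60) = 33.9283
SG_post = 1 + (1.041 − 1)·39.6/33.9283

1.0479


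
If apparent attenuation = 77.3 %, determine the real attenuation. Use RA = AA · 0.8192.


RA = 77.3 · 0.8192

63.3242 %


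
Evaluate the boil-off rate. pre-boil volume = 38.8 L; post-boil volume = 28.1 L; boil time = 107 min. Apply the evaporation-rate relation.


rate = (V_pre − V_post) / (t_min/60)
rate = (38.8 − 28.1) / (107/60)

6.0000 L/hr


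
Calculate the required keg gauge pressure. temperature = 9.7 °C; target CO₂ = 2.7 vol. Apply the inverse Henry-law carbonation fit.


psi = vols/(0.01821 + 0.09011·e^(−0.04·T)) − 14.695
psi = 2.7/(0.01821 + 0.09011·e^(−0.04·9.7)) − 14.695

19.3350 psi


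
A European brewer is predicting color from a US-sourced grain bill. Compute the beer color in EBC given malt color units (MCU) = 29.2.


SRM = 1.4922·MCU^0.6859;  EBC = SRM·1.97
SRM = 1.4922·29.2^0.6859 = 15.0985
EBC = 15.0985·1.97

29.7440 EBC


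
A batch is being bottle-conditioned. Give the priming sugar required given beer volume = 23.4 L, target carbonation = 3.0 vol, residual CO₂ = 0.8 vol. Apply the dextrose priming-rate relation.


sugar = (target − residual)·4.0·V
sugar = (3.0 − 0.8)·4.0·23.4

205.9200 g


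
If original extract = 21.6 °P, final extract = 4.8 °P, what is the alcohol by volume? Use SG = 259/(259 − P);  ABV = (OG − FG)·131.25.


OG = 259/(259 − 21.6) = 1.0910
FG = 259/(259 − 4.8) = 1.0189
ABV = (1.0910 − 1.0189)·131.25

9.4635 % ABV


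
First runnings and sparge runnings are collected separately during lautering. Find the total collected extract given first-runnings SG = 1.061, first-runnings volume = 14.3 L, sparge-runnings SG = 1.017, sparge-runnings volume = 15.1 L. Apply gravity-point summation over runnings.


total = Σ (SG_i − 1)·1000·V_i
first = (1.061 − 1)·1000·14.3 = 872.3000
sparge = (1.017 − 1)·1000·15.1 = 256.7000
total = 872.3000 + 256.7000

1129.0000 gravity·L


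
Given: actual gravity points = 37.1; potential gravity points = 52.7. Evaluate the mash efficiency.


efficiency = actual / potential × 100
efficiency = 37.1 / 52.7 × 100

70.3985 %


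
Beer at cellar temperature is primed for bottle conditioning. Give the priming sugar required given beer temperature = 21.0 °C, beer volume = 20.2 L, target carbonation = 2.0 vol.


residual = 14.695·(0.01821 + 0.09011·e^(−0.04·T));  sugar = (target − residual)·4.0·V
residual = 14.695·(0.01821 + 0.09011·e^(−0.04·21.0)) = 0.8393
sugar = (2.0 − 0.8393)·4.0·20.2

93.7884 g


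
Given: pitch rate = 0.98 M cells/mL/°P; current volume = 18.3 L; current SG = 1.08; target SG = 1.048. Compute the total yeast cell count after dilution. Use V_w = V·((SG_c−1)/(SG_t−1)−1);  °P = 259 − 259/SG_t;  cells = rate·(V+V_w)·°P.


V_w = 18.3·((1.08−1)/(1.048−1)−1) = 12.2000
V_final = 18.3 + 12.2000 = 30.5000
°P = 259 − 259/1.048 = 11.8626
cells = 0.98·30.5000·11.8626

354.5730 billion cells


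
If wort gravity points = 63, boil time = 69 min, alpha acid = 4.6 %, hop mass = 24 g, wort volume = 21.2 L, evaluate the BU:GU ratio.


U = 1.65·0.000125^(GP/1000)·(1−e^(−0.04t))/4.15;  IBU = (α/100)·m·U·1000/V;  BU:GU = IBU/GP
U = 1.65·0.000125^(63/1000)·(1−e^(−0.04·69))/4.15 = 0.2114
IBU = (4.6/100)·24·0.2114·1000/21.2 = 11.0098
BU:GU = 11.0098/63

0.1748


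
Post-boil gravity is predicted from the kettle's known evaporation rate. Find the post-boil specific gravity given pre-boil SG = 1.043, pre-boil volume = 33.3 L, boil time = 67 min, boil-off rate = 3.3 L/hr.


V_post = V_pre − rate·(t/60);  SG_post = 1 + (SG_pre−1)·V_pre/V_post
V_post = 33.3 − 3.3·(67/60) = 29.6150
SG_post = 1 + (1.043 − 1)·33.3/29.6150

1.0484


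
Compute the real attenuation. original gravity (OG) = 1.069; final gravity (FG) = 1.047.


AA = (OG−FG)/(OG−1)·100;  RA = AA·0.8192
AA = (1.069 − 1.047)/(1.069 − 1)·100 = 31.8841
RA = 31.8841·0.8192

26.1194 %


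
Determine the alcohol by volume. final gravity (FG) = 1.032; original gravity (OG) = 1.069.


ABV = (OG − FG) · 131.25
ABV = (1.069 − 1.032) · 131.25

4.8562 % ABV


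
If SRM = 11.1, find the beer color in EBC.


EBC = SRM · 1.97
EBC = 11.1 · 1.97

21.8670 EBC


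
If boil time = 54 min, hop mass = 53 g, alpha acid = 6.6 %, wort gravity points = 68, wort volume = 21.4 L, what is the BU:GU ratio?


U = 1.65·0.000125^(GP/1000)·(1−e^(−0.04t))/4.15;  IBU = (α/100)·m·U·1000/V;  BU:GU = IBU/GP
U = 1.65·0.000125^(68/1000)·(1−e^(−0.04·54))/4.15 = 0.1909
IBU = (6.6/100)·53·0.1909·1000/21.4 = 31.2044
BU:GU = 31.2044/68

0.4589


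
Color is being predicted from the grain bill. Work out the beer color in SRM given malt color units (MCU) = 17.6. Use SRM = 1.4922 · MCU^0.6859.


SRM = 1.4922 · 17.6^0.6859

10.6690 SRM


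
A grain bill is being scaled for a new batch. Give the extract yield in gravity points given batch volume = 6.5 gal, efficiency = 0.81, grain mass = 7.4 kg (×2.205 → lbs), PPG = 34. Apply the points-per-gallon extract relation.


points = lbs × PPG × eff / vol
lbs = 7.4 × 2.205 = 16.3170
points = 16.3170 × 34 × 0.81 / 6.5

69.1339 points


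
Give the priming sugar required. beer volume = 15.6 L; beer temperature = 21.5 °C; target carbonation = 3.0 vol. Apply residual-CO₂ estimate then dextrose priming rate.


residual = 14.695·(0.01821 + 0.09011·e^(−0.04·T));  sugar = (target − residual)·4.0·V
residual = 14.695·(0.01821 + 0.09011·e^(−0.04·21.5)) = 0.8279
sugar = (3.0 − 0.8279)·4.0·15.6

135.5370 g


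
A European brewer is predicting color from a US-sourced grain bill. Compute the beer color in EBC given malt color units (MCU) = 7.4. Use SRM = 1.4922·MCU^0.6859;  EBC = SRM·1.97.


SRM = 1.4922·7.4^0.6859 = 5.8889
EBC = 5.8889·1.97

11.6011 EBC


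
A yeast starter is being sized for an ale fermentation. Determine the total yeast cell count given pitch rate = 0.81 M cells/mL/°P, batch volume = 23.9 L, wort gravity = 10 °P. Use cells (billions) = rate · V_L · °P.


cells = 0.81 · 23.9 · 10

193.5900 billion cells


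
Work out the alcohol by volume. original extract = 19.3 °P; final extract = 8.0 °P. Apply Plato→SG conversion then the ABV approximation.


SG = 259/(259 − P);  ABV = (OG − FG)·131.25
OG = 259/(259 − 19.3) = 1.0805
FG = 259/(259 − 8.0) = 1.0319
ABV = (1.0805 − 1.0319)·131.25

6.3846 % ABV
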